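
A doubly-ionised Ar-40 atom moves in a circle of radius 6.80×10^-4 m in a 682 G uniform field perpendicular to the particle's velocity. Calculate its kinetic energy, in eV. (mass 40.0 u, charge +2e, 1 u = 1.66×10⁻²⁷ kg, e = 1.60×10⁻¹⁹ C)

v = qBr/m = (2×1.60×10^-19)(0.0682)(6.80×10^-4) / (6.64×10^-26) = 223 m/s.
K = ½mv² = 0.5·(6.64×10^-26)·(223)² = 1.66×10^-21 J = 0.0104 eV.

K ≈ 0.0104 eV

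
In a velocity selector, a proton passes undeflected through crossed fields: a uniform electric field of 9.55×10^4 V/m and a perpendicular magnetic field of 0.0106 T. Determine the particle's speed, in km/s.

v ≈ 9010 km/s

For zero net force, qE = qvB, so v = E/B.
v = (9.55×10^4) / (0.0106) = 9.01×10^6 m/s.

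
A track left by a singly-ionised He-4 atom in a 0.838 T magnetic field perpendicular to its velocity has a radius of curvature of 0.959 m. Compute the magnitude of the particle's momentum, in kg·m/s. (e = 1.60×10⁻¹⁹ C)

Since qvB = mv²/r, the momentum p = mv = qBr.
p = (1×1.60×10^-19)(0.838)(0.959) = 1.29×10^-19 kg·m/s.

p ≈ 1.29×10^-19 kg·m/s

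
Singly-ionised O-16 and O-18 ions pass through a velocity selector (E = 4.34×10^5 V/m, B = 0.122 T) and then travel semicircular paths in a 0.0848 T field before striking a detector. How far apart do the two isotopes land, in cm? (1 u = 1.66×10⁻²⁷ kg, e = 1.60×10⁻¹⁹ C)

Both emerge at v = E/B₁ = 3.56×10^6 m/s.
r = mv/(qB₂), so r₁ = 6.964 m and r₂ = 7.834 m, giving Δr = 0.870 m.
After a semicircle each ion lands a diameter 2r from the entry slit, so the separation is 2Δr = 1.74 m.

Δd ≈ 174 cm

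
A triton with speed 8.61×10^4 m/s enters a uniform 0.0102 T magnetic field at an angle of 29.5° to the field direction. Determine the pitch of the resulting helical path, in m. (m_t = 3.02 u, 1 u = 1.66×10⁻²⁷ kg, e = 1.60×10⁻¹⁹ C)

pitch ≈ 1.45 m

The velocity component along B is v∥ = v cos29.5° = 7.49×10^4 m/s.
The cyclotron period T = 2πm/(qB) = 1.93×10^-5 s is set by m, q, B alone.
Pitch = v∥·T = (7.49×10^4)(1.93×10^-5) = 1.45 m.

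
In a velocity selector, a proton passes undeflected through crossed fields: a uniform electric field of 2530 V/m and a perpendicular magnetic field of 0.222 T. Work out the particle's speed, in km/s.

v ≈ 11.4 km/s

For zero net force, qE = qvB, so v = E/B.
v = (2530) / (0.222) = 1.14×10^4 m/s.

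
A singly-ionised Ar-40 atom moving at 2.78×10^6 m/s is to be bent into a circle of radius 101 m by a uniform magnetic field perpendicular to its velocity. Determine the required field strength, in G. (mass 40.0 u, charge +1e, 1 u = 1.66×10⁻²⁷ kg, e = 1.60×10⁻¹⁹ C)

B ≈ 114 G

qvB = mv²/r gives B = mv/(qr).
B = (6.64×10^-26)(2.78×10^6) / [(1×1.60×10^-19)(101)] = 0.0114 T.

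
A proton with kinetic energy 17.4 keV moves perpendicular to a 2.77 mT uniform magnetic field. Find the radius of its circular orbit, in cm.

Convert the energy: K = 17.4 keV = 2.78×10^-15 J.
v = √(2K/m) = √(2·2.78×10^-15/1.67×10^-27) = 1.83×10^6 m/s.
r = mv/(qB) = (1.67×10^-27)(1.83×10^6) / [(1×1.60×10^-19)(2.77×10^-3)] = 6.88 m.

r ≈ 688 cm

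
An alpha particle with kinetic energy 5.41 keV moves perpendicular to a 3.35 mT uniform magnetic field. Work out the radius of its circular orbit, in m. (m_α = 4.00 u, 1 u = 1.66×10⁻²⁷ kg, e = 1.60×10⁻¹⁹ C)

Convert the energy: K = 5.41 keV = 8.66×10^-16 J.
v = √(2K/m) = √(2·8.66×10^-16/6.64×10^-27) = 5.11×10^5 m/s.
r = mv/(qB) = (6.64×10^-27)(5.11×10^5) / [(2×1.60×10^-19)(3.35×10^-3)] = 3.16 m.

r ≈ 3.16 m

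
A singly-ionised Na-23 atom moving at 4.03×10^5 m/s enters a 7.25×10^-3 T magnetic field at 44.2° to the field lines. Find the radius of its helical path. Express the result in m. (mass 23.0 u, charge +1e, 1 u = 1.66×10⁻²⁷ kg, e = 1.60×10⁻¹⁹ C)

Only the perpendicular component v⊥ = v sin44.2° = 2.81×10^5 m/s is bent by the field.
r = m v⊥ /(qB) = (3.82×10^-26)(2.81×10^5) / [(1×1.60×10^-19)(7.25×10^-3)] = 9.25 m.

r ≈ 9.25 m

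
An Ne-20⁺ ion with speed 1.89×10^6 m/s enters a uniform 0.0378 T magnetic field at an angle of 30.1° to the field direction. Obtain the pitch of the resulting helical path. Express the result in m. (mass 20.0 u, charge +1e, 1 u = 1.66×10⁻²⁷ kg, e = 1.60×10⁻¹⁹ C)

The velocity component along B is v∥ = v cos30.1° = 1.64×10^6 m/s.
The cyclotron period T = 2πm/(qB) = 3.45×10^-5 s is set by m, q, B alone.
Pitch = v∥·T = (1.64×10^6)(3.45×10^-5) = 56.4 m.

pitch ≈ 56.4 m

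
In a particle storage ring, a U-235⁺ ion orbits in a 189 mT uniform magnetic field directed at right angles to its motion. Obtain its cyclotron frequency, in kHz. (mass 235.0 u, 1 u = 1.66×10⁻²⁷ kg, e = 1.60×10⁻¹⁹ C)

f ≈ 12.3 kHz

f = qB/(2πm) = (1×1.60×10^-19)(0.189) / [2π(3.90×10^-25)] = 1.23×10^4 Hz.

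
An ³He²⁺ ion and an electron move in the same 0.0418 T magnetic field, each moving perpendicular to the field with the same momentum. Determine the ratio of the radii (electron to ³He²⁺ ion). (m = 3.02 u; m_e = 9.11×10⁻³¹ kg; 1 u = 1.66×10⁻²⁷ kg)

ratio ≈ 2.00

r = p/(qB) ⇒ at equal p, r ∝ 1/q.
r_{electron}/r_{³He²⁺ ion} = 2.00.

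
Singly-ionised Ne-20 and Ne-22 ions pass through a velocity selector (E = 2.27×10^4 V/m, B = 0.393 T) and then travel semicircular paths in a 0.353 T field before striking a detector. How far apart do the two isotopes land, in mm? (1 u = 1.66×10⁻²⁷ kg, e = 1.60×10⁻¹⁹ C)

Both emerge at v = E/B₁ = 5.78×10^4 m/s.
r = mv/(qB₂), so r₁ = 0.03395 m and r₂ = 0.03735 m, giving Δr = 3.40×10^-3 m.
After a semicircle each ion lands a diameter 2r from the entry slit, so the separation is 2Δr = 6.79×10^-3 m.

Δd ≈ 6.79 mm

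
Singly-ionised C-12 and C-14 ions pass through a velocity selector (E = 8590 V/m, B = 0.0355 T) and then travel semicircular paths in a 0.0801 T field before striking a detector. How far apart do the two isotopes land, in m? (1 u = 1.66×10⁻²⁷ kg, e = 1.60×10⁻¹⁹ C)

Δd ≈ 0.125 m

Both emerge at v = E/B₁ = 2.42×10^5 m/s.
r = mv/(qB₂), so r₁ = 0.3761 m and r₂ = 0.4388 m, giving Δr = 0.0627 m.
After a semicircle each ion lands a diameter 2r from the entry slit, so the separation is 2Δr = 0.125 m.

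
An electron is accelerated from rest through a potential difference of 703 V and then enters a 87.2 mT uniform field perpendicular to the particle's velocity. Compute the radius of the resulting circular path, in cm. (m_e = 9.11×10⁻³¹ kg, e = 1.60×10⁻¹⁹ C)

r ≈ 0.103 cm

The kinetic energy gained is K = qV = (1×1.60×10^-19)(703) = 1.12×10^-16 J.
v = √(2K/m) = 1.57×10^7 m/s.
r = mv/(qB) = (9.11×10^-31)(1.57×10^7) / [(1×1.60×10^-19)(0.0872)] = 1.03×10^-3 m.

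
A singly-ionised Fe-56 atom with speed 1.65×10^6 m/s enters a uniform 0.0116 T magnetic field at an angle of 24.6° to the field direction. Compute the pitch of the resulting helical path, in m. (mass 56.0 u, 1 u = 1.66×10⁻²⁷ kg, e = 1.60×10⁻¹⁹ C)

The velocity component along B is v∥ = v cos24.6° = 1.50×10^6 m/s.
The cyclotron period T = 2πm/(qB) = 3.15×10^-4 s is set by m, q, B alone.
Pitch = v∥·T = (1.50×10^6)(3.15×10^-4) = 472 m.

pitch ≈ 472 m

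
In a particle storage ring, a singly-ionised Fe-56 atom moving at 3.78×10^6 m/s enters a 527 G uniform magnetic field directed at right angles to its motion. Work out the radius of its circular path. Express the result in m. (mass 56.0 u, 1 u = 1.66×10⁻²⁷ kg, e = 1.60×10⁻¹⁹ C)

r ≈ 41.7 m

The magnetic force provides the centripetal force: qvB = mv²/r, so r = mv/(qB).
r = (9.30×10^-26 kg)(3.78×10^6 m/s) / [(1×1.60×10^-19 C)(0.0527 T)] = 41.7 m.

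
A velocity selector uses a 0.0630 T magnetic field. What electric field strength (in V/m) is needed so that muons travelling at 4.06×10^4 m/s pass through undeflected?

E ≈ 2560 V/m

qE = qvB ⇒ E = vB = (4.06×10^4)(0.0630) = 2560 V/m.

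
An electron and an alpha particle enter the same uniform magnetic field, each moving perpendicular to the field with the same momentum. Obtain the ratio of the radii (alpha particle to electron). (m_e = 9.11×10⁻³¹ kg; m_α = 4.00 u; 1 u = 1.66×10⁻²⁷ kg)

ratio ≈ 0.500

r = p/(qB) ⇒ at equal p, r ∝ 1/q.
r_{alpha particle}/r_{electron} = 0.500.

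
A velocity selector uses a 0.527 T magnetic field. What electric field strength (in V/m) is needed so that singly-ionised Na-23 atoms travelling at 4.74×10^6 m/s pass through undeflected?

E ≈ 2.50×10^6 V/m

qE = qvB ⇒ E = vB = (4.74×10^6)(0.527) = 2.50×10^6 V/m.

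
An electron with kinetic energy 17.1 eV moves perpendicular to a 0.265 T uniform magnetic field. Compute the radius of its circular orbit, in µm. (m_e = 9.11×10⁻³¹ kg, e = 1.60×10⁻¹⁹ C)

Convert the energy: K = 17.1 eV = 2.74×10^-18 J.
v = √(2K/m) = √(2·2.74×10^-18/9.11×10^-31) = 2.45×10^6 m/s.
r = mv/(qB) = (9.11×10^-31)(2.45×10^6) / [(1×1.60×10^-19)(0.265)] = 5.27×10^-5 m.

r ≈ 52.7 µm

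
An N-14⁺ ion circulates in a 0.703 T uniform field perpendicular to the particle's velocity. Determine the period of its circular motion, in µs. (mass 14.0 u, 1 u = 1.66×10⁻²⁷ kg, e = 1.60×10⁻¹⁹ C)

T ≈ 1.30 µs

The cyclotron period is independent of speed: T = 2πm/(qB).
T = 2π(2.32×10^-26) / [(1×1.60×10^-19)(0.703)] = 1.30×10^-6 s.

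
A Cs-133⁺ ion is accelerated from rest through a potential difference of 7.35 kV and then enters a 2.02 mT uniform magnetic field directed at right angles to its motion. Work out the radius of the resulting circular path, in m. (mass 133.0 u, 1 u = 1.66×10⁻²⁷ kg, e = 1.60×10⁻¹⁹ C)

r ≈ 70.5 m

The kinetic energy gained is K = qV = (1×1.60×10^-19)(7350) = 1.18×10^-15 J.
v = √(2K/m) = 1.03×10^5 m/s.
r = mv/(qB) = (2.21×10^-25)(1.03×10^5) / [(1×1.60×10^-19)(2.02×10^-3)] = 70.5 m.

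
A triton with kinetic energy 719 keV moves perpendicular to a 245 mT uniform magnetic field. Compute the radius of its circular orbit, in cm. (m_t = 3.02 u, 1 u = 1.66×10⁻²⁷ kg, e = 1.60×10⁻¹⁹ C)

r ≈ 86.6 cm

Convert the energy: K = 719 keV = 1.15×10^-13 J.
v = √(2K/m) = √(2·1.15×10^-13/5.01×10^-27) = 6.77×10^6 m/s.
r = mv/(qB) = (5.01×10^-27)(6.77×10^6) / [(1×1.60×10^-19)(0.245)] = 0.866 m.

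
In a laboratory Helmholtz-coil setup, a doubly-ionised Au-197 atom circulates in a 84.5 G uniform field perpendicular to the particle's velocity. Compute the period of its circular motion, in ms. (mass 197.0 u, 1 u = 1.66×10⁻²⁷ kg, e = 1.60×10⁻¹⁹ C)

The cyclotron period is independent of speed: T = 2πm/(qB).
T = 2π(3.27×10^-25) / [(2×1.60×10^-19)(8.45×10^-3)] = 7.60×10^-4 s.

T ≈ 0.760 ms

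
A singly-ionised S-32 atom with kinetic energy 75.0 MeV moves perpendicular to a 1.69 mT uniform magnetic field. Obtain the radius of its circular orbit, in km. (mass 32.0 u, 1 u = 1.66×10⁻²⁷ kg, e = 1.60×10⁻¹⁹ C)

Convert the energy: K = 75.0 MeV = 1.20×10^-11 J.
v = √(2K/m) = √(2·1.20×10^-11/5.31×10^-26) = 2.13×10^7 m/s.
r = mv/(qB) = (5.31×10^-26)(2.13×10^7) / [(1×1.60×10^-19)(1.69×10^-3)] = 4180 m.

r ≈ 4.18 km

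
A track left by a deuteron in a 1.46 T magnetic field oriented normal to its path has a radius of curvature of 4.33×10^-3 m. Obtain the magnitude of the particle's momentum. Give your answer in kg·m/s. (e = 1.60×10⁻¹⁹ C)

p ≈ 1.01×10^-21 kg·m/s

Since qvB = mv²/r, the momentum p = mv = qBr.
p = (1×1.60×10^-19)(1.46)(4.33×10^-3) = 1.01×10^-21 kg·m/s.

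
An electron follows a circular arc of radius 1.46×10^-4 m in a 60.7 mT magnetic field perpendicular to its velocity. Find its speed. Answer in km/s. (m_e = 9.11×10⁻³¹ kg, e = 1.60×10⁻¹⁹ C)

From qvB = mv²/r, v = qBr/m.
v = (1×1.60×10^-19)(0.0607)(1.46×10^-4) / (9.11×10^-31) = 1.56×10^6 m/s.

v ≈ 1560 km/s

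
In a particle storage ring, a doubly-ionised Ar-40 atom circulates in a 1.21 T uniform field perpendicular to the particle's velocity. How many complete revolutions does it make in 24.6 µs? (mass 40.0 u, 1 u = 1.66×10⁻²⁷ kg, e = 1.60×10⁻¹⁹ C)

N = 22

T = 2πm/(qB) = 2π(6.64×10^-26) / [(2×1.60×10^-19)(1.21)] = 1.0775×10^-6 s.
N = t/T = 2.46×10^-5 / 1.0775×10^-6 ≈ 22.83, so 22 complete revolutions.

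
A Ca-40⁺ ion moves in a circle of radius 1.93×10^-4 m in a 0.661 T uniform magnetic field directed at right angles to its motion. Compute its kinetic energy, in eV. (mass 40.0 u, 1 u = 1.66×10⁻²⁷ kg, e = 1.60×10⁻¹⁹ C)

K ≈ 0.0196 eV

v = qBr/m = (1×1.60×10^-19)(0.661)(1.93×10^-4) / (6.64×10^-26) = 307 m/s.
K = ½mv² = 0.5·(6.64×10^-26)·(307)² = 3.14×10^-21 J = 0.0196 eV.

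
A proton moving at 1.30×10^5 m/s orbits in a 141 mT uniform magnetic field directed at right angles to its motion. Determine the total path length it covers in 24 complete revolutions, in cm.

r = mv/(qB) = 9.62×10^-3 m, so one revolution covers 2πr = 0.0605 m.
In 24 revolutions: L = 24·2πr = 1.45 m.

L ≈ 145 cm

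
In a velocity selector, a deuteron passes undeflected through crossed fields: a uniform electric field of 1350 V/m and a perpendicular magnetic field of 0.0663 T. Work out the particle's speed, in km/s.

For zero net force, qE = qvB, so v = E/B.
v = (1350) / (0.0663) = 2.04×10^4 m/s.

v ≈ 20.4 km/s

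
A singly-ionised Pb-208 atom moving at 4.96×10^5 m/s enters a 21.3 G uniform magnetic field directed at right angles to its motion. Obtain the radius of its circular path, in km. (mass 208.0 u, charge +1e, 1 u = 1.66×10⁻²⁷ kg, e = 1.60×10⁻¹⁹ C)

The magnetic force provides the centripetal force: qvB = mv²/r, so r = mv/(qB).
r = (3.45×10^-25 kg)(4.96×10^5 m/s) / [(1×1.60×10^-19 C)(2.13×10^-3 T)] = 503 m.

r ≈ 0.503 km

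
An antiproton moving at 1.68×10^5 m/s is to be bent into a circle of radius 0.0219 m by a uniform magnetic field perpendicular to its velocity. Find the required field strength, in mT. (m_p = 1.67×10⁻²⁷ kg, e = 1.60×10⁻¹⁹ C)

qvB = mv²/r gives B = mv/(qr).
B = (1.67×10^-27)(1.68×10^5) / [(1×1.60×10^-19)(0.0219)] = 0.0801 T.

B ≈ 80.1 mT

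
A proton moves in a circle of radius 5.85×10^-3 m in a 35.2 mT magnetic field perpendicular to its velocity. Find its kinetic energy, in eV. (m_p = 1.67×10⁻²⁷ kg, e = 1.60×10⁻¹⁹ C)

K ≈ 2.03 eV

v = qBr/m = (1×1.60×10^-19)(0.0352)(5.85×10^-3) / (1.67×10^-27) = 1.97×10^4 m/s.
K = ½mv² = 0.5·(1.67×10^-27)·(1.97×10^4)² = 3.25×10^-19 J = 2.03 eV.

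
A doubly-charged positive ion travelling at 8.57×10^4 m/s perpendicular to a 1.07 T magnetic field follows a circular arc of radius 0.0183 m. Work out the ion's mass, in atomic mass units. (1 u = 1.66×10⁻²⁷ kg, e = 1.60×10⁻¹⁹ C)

m ≈ 44.0 u

qvB = mv²/r ⇒ m = qBr/v.
m = (2×1.60×10^-19)(1.07)(0.0183) / (8.57×10^4) = 7.31×10^-26 kg = 44.0 u.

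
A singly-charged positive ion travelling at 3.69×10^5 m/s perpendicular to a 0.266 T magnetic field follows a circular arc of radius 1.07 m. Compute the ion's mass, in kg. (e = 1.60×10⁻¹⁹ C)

qvB = mv²/r ⇒ m = qBr/v.
m = (1×1.60×10^-19)(0.266)(1.07) / (3.69×10^5) = 1.23×10^-25 kg.

m ≈ 1.23×10^-25 kg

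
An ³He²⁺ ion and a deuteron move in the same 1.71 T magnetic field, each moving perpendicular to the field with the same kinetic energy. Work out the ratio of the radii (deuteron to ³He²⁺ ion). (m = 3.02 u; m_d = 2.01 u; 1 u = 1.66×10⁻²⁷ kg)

ratio ≈ 1.63

r = √(2mK)/(qB) ⇒ at equal K, r ∝ √m/q.
r_{deuteron}/r_{³He²⁺ ion} = 1.63.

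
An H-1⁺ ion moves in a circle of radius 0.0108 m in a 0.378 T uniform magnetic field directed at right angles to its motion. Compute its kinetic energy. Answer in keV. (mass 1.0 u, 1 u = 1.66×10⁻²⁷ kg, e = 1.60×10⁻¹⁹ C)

v = qBr/m = (1×1.60×10^-19)(0.378)(0.0108) / (1.66×10^-27) = 3.93×10^5 m/s.
K = ½mv² = 0.5·(1.66×10^-27)·(3.93×10^5)² = 1.29×10^-16 J = 0.803 keV.

K ≈ 0.803 keV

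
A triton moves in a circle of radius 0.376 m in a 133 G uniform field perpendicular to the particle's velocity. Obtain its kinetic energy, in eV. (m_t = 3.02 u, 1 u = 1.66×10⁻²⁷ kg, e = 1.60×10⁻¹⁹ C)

v = qBr/m = (1×1.60×10^-19)(0.0133)(0.376) / (5.01×10^-27) = 1.60×10^5 m/s.
K = ½mv² = 0.5·(5.01×10^-27)·(1.60×10^5)² = 6.39×10^-17 J = 399 eV.

K ≈ 399 eV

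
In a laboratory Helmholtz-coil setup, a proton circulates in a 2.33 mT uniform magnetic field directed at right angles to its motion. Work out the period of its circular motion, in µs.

T ≈ 28.1 µs

The cyclotron period is independent of speed: T = 2πm/(qB).
T = 2π(1.67×10^-27) / [(1×1.60×10^-19)(2.33×10^-3)] = 2.81×10^-5 s.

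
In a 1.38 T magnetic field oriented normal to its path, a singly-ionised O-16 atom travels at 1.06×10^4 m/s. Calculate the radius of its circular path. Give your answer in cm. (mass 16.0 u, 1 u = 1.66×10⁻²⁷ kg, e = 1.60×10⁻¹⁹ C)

r ≈ 0.128 cm

The magnetic force provides the centripetal force: qvB = mv²/r, so r = mv/(qB).
r = (2.66×10^-26 kg)(1.06×10^4 m/s) / [(1×1.60×10^-19 C)(1.38 T)] = 1.28×10^-3 m.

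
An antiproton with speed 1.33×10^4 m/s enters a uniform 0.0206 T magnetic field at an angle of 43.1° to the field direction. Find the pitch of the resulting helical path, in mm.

pitch ≈ 30.9 mm

The velocity component along B is v∥ = v cos43.1° = 9710 m/s.
The cyclotron period T = 2πm/(qB) = 3.18×10^-6 s is set by m, q, B alone.
Pitch = v∥·T = (9710)(3.18×10^-6) = 0.0309 m.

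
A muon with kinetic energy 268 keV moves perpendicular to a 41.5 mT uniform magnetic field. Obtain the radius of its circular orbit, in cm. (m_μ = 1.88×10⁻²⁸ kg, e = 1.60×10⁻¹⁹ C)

r ≈ 60.5 cm

Convert the energy: K = 268 keV = 4.29×10^-14 J.
v = √(2K/m) = √(2·4.29×10^-14/1.88×10^-28) = 2.14×10^7 m/s.
r = mv/(qB) = (1.88×10^-28)(2.14×10^7) / [(1×1.60×10^-19)(0.0415)] = 0.605 m.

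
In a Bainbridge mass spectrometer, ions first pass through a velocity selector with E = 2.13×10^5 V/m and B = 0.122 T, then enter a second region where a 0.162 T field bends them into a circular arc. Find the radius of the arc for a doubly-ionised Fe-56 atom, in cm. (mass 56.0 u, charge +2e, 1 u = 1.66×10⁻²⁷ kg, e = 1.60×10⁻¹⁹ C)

The selector passes v = E/B = 2.13×10^5/0.122 = 1.75×10^6 m/s.
In the deflection region, r = mv/(qB₂) = (9.30×10^-26)(1.75×10^6) / [(2×1.60×10^-19)(0.162)] = 3.13 m.

r ≈ 313 cm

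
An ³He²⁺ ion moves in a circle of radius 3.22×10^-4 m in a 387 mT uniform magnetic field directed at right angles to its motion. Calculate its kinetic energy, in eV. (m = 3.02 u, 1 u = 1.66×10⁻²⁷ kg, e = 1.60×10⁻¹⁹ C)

v = qBr/m = (2×1.60×10^-19)(0.387)(3.22×10^-4) / (5.01×10^-27) = 7950 m/s.
K = ½mv² = 0.5·(5.01×10^-27)·(7950)² = 1.59×10^-19 J = 0.991 eV.

K ≈ 0.991 eV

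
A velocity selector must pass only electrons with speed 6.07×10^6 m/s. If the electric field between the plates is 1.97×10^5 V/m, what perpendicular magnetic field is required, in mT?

qE = qvB ⇒ B = E/v = (1.97×10^5) / (6.07×10^6) = 0.0325 T.

B ≈ 32.5 mT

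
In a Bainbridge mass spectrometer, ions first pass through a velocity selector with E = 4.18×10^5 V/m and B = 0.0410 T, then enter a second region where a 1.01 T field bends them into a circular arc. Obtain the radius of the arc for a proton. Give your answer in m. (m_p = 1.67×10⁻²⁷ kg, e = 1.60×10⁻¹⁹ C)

r ≈ 0.105 m

The selector passes v = E/B = 4.18×10^5/0.0410 = 1.02×10^7 m/s.
In the deflection region, r = mv/(qB₂) = (1.67×10^-27)(1.02×10^7) / [(1×1.60×10^-19)(1.01)] = 0.105 m.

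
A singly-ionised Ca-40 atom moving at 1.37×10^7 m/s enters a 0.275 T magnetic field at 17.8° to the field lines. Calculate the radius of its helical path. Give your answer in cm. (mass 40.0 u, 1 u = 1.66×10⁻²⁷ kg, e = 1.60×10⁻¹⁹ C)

r ≈ 632 cm

Only the perpendicular component v⊥ = v sin17.8° = 4.19×10^6 m/s is bent by the field.
r = m v⊥ /(qB) = (6.64×10^-26)(4.19×10^6) / [(1×1.60×10^-19)(0.275)] = 6.32 m.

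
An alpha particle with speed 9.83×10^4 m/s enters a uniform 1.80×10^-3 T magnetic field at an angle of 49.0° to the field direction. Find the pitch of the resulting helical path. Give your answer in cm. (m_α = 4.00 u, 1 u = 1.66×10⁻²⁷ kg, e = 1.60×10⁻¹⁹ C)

The velocity component along B is v∥ = v cos49.0° = 6.45×10^4 m/s.
The cyclotron period T = 2πm/(qB) = 7.24×10^-5 s is set by m, q, B alone.
Pitch = v∥·T = (6.45×10^4)(7.24×10^-5) = 4.67 m.

pitch ≈ 467 cm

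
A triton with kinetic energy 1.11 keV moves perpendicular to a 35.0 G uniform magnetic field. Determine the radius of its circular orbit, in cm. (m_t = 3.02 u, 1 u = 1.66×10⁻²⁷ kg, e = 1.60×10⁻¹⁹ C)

Convert the energy: K = 1.11 keV = 1.78×10^-16 J.
v = √(2K/m) = √(2·1.78×10^-16/5.01×10^-27) = 2.66×10^5 m/s.
r = mv/(qB) = (5.01×10^-27)(2.66×10^5) / [(1×1.60×10^-19)(3.50×10^-3)] = 2.38 m.

r ≈ 238 cm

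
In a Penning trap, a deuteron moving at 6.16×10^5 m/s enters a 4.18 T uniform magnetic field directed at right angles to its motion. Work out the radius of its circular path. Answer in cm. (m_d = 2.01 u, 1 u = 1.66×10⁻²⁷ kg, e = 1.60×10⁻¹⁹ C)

The magnetic force provides the centripetal force: qvB = mv²/r, so r = mv/(qB).
r = (3.34×10^-27 kg)(6.16×10^5 m/s) / [(1×1.60×10^-19 C)(4.18 T)] = 3.07×10^-3 m.

r ≈ 0.307 cm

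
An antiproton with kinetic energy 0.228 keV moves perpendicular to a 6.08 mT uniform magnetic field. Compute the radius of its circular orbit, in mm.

Convert the energy: K = 0.228 keV = 3.65×10^-17 J.
v = √(2K/m) = √(2·3.65×10^-17/1.67×10^-27) = 2.09×10^5 m/s.
r = mv/(qB) = (1.67×10^-27)(2.09×10^5) / [(1×1.60×10^-19)(6.08×10^-3)] = 0.359 m.

r ≈ 359 mm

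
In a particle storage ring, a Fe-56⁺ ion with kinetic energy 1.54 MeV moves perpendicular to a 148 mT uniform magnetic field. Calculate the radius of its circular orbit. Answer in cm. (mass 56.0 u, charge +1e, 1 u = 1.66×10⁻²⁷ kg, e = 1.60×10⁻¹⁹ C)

Convert the energy: K = 1.54 MeV = 2.46×10^-13 J.
v = √(2K/m) = √(2·2.46×10^-13/9.30×10^-26) = 2.30×10^6 m/s.
r = mv/(qB) = (9.30×10^-26)(2.30×10^6) / [(1×1.60×10^-19)(0.148)] = 9.04 m.

r ≈ 904 cm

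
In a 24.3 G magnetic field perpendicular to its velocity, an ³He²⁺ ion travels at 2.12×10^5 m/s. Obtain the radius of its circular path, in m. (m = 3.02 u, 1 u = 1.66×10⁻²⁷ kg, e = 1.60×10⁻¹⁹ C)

r ≈ 1.37 m

The magnetic force provides the centripetal force: qvB = mv²/r, so r = mv/(qB).
r = (5.01×10^-27 kg)(2.12×10^5 m/s) / [(2×1.60×10^-19 C)(2.43×10^-3 T)] = 1.37 m.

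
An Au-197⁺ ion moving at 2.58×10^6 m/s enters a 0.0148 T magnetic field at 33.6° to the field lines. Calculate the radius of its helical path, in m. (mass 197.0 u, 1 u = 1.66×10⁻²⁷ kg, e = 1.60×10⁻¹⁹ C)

Only the perpendicular component v⊥ = v sin33.6° = 1.43×10^6 m/s is bent by the field.
r = m v⊥ /(qB) = (3.27×10^-25)(1.43×10^6) / [(1×1.60×10^-19)(0.0148)] = 197 m.

r ≈ 197 m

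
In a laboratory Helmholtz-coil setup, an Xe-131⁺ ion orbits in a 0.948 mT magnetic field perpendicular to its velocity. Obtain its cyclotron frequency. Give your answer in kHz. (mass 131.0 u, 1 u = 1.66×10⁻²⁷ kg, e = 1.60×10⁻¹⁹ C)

f ≈ 0.111 kHz

f = qB/(2πm) = (1×1.60×10^-19)(9.48×10^-4) / [2π(2.17×10^-25)] = 111 Hz.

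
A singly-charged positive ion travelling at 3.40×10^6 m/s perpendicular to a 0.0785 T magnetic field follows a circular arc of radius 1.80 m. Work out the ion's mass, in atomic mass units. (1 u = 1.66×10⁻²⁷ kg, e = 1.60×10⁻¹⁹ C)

m ≈ 4.01 u

qvB = mv²/r ⇒ m = qBr/v.
m = (1×1.60×10^-19)(0.0785)(1.80) / (3.40×10^6) = 6.65×10^-27 kg = 4.01 u.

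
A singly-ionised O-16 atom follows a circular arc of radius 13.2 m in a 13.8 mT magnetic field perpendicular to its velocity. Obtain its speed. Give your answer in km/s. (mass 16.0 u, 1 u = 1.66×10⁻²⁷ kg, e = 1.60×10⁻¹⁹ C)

From qvB = mv²/r, v = qBr/m.
v = (1×1.60×10^-19)(0.0138)(13.2) / (2.66×10^-26) = 1.10×10^6 m/s.

v ≈ 1100 km/s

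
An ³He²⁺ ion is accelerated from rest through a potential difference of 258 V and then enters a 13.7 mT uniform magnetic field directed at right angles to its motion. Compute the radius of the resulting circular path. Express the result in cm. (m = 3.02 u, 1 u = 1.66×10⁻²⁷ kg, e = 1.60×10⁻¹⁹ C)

The kinetic energy gained is K = qV = (2×1.60×10^-19)(258) = 8.26×10^-17 J.
v = √(2K/m) = 1.81×10^5 m/s.
r = mv/(qB) = (5.01×10^-27)(1.81×10^5) / [(2×1.60×10^-19)(0.0137)] = 0.208 m.

r ≈ 20.8 cm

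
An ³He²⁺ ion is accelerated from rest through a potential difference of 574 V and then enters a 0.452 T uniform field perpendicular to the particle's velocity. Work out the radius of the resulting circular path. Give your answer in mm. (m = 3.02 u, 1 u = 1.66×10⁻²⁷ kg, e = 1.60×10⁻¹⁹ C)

The kinetic energy gained is K = qV = (2×1.60×10^-19)(574) = 1.84×10^-16 J.
v = √(2K/m) = 2.71×10^5 m/s.
r = mv/(qB) = (5.01×10^-27)(2.71×10^5) / [(2×1.60×10^-19)(0.452)] = 9.38×10^-3 m.

r ≈ 9.38 mm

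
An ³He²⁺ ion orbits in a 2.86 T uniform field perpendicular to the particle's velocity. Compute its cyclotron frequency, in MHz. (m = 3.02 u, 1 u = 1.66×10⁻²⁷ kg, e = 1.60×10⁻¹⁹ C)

f = qB/(2πm) = (2×1.60×10^-19)(2.86) / [2π(5.01×10^-27)] = 2.91×10^7 Hz.

f ≈ 29.1 MHz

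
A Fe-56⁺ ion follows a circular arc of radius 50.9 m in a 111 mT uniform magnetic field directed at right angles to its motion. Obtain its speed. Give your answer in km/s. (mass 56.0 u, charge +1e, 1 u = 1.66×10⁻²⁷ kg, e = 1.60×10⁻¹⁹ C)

v ≈ 9720 km/s

From qvB = mv²/r, v = qBr/m.
v = (1×1.60×10^-19)(0.111)(50.9) / (9.30×10^-26) = 9.72×10^6 m/s.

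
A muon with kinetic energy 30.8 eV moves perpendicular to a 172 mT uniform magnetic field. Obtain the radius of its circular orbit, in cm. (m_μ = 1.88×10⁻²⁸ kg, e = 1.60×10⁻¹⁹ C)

r ≈ 0.156 cm

Convert the energy: K = 30.8 eV = 4.93×10^-18 J.
v = √(2K/m) = √(2·4.93×10^-18/1.88×10^-28) = 2.29×10^5 m/s.
r = mv/(qB) = (1.88×10^-28)(2.29×10^5) / [(1×1.60×10^-19)(0.172)] = 1.56×10^-3 m.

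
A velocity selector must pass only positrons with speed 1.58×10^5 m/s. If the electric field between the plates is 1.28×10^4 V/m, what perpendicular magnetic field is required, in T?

B ≈ 0.0810 T

qE = qvB ⇒ B = E/v = (1.28×10^4) / (1.58×10^5) = 0.0810 T.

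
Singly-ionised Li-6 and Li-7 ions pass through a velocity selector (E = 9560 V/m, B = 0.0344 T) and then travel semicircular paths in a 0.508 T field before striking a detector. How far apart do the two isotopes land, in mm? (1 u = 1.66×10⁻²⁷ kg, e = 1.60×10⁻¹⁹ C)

Both emerge at v = E/B₁ = 2.78×10^5 m/s.
r = mv/(qB₂), so r₁ = 0.03405 m and r₂ = 0.03973 m, giving Δr = 5.68×10^-3 m.
After a semicircle each ion lands a diameter 2r from the entry slit, so the separation is 2Δr = 0.0114 m.

Δd ≈ 11.4 mm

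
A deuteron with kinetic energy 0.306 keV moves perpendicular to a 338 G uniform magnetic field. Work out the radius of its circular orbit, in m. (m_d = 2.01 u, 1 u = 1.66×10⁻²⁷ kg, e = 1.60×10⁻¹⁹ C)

Convert the energy: K = 0.306 keV = 4.90×10^-17 J.
v = √(2K/m) = √(2·4.90×10^-17/3.34×10^-27) = 1.71×10^5 m/s.
r = mv/(qB) = (3.34×10^-27)(1.71×10^5) / [(1×1.60×10^-19)(0.0338)] = 0.106 m.

r ≈ 0.106 m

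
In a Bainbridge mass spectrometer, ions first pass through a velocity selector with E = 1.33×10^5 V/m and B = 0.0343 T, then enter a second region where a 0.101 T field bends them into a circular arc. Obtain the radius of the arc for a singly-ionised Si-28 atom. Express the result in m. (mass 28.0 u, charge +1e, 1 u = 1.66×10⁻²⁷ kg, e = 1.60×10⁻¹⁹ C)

r ≈ 11.2 m

The selector passes v = E/B = 1.33×10^5/0.0343 = 3.88×10^6 m/s.
In the deflection region, r = mv/(qB₂) = (4.65×10^-26)(3.88×10^6) / [(1×1.60×10^-19)(0.101)] = 11.2 m.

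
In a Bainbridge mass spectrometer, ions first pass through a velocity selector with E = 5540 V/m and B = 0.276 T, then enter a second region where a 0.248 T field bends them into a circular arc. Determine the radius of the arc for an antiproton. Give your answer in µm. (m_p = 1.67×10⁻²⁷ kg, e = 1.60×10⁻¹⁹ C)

r ≈ 845 µm

The selector passes v = E/B = 5540/0.276 = 2.01×10^4 m/s.
In the deflection region, r = mv/(qB₂) = (1.67×10^-27)(2.01×10^4) / [(1×1.60×10^-19)(0.248)] = 8.45×10^-4 m.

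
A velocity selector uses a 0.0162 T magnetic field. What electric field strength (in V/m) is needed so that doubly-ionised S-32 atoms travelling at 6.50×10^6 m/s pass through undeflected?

E ≈ 1.05×10^5 V/m

qE = qvB ⇒ E = vB = (6.50×10^6)(0.0162) = 1.05×10^5 V/m.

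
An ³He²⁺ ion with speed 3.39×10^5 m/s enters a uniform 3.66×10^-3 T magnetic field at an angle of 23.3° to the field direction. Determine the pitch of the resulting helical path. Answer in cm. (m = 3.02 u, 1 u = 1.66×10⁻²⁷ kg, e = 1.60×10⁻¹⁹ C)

pitch ≈ 837 cm

The velocity component along B is v∥ = v cos23.3° = 3.11×10^5 m/s.
The cyclotron period T = 2πm/(qB) = 2.69×10^-5 s is set by m, q, B alone.
Pitch = v∥·T = (3.11×10^5)(2.69×10^-5) = 8.37 m.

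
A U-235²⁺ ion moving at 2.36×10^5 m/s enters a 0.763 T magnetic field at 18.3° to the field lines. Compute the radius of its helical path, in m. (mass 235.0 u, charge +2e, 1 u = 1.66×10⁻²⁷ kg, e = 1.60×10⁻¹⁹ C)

r ≈ 0.118 m

Only the perpendicular component v⊥ = v sin18.3° = 7.41×10^4 m/s is bent by the field.
r = m v⊥ /(qB) = (3.90×10^-25)(7.41×10^4) / [(2×1.60×10^-19)(0.763)] = 0.118 m.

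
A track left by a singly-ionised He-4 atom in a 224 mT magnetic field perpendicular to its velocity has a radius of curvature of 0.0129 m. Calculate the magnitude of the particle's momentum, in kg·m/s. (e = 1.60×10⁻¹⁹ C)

Since qvB = mv²/r, the momentum p = mv = qBr.
p = (1×1.60×10^-19)(0.224)(0.0129) = 4.62×10^-22 kg·m/s.

p ≈ 4.62×10^-22 kg·m/s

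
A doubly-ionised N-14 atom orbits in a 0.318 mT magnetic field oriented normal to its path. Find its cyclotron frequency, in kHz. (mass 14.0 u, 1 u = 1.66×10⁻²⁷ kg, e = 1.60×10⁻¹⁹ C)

f ≈ 0.697 kHz

f = qB/(2πm) = (2×1.60×10^-19)(3.18×10^-4) / [2π(2.32×10^-26)] = 697 Hz.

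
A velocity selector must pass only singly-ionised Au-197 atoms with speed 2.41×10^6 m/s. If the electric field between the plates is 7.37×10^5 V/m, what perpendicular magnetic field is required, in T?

qE = qvB ⇒ B = E/v = (7.37×10^5) / (2.41×10^6) = 0.306 T.

B ≈ 0.306 T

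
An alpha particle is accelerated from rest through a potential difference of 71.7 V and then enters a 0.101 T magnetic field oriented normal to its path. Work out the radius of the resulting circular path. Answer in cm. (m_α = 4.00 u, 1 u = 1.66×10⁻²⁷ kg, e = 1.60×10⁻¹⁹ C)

The kinetic energy gained is K = qV = (2×1.60×10^-19)(71.7) = 2.29×10^-17 J.
v = √(2K/m) = 8.31×10^4 m/s.
r = mv/(qB) = (6.64×10^-27)(8.31×10^4) / [(2×1.60×10^-19)(0.101)] = 0.0171 m.

r ≈ 1.71 cm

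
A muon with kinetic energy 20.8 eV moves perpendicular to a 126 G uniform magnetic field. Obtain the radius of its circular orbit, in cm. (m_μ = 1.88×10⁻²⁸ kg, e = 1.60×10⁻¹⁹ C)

r ≈ 1.75 cm

Convert the energy: K = 20.8 eV = 3.33×10^-18 J.
v = √(2K/m) = √(2·3.33×10^-18/1.88×10^-28) = 1.88×10^5 m/s.
r = mv/(qB) = (1.88×10^-28)(1.88×10^5) / [(1×1.60×10^-19)(0.0126)] = 0.0175 m.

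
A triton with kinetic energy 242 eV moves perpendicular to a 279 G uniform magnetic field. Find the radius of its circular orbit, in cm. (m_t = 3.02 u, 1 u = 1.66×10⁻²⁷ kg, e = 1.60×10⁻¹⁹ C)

Convert the energy: K = 242 eV = 3.87×10^-17 J.
v = √(2K/m) = √(2·3.87×10^-17/5.01×10^-27) = 1.24×10^5 m/s.
r = mv/(qB) = (5.01×10^-27)(1.24×10^5) / [(1×1.60×10^-19)(0.0279)] = 0.140 m.

r ≈ 14.0 cm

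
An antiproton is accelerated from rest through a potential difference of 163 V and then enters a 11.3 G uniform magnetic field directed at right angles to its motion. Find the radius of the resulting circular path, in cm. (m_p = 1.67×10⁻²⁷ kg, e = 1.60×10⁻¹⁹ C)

The kinetic energy gained is K = qV = (1×1.60×10^-19)(163) = 2.61×10^-17 J.
v = √(2K/m) = 1.77×10^5 m/s.
r = mv/(qB) = (1.67×10^-27)(1.77×10^5) / [(1×1.60×10^-19)(1.13×10^-3)] = 1.63 m.

r ≈ 163 cm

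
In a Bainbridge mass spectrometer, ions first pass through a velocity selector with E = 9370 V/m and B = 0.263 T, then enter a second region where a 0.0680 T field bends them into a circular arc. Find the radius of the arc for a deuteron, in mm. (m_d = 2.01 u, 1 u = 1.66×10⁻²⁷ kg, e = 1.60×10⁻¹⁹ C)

The selector passes v = E/B = 9370/0.263 = 3.56×10^4 m/s.
In the deflection region, r = mv/(qB₂) = (3.34×10^-27)(3.56×10^4) / [(1×1.60×10^-19)(0.0680)] = 0.0109 m.

r ≈ 10.9 mm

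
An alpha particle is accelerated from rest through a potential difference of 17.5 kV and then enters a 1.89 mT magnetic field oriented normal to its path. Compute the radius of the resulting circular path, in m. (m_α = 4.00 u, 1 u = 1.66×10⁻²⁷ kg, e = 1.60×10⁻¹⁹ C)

r ≈ 14.3 m

The kinetic energy gained is K = qV = (2×1.60×10^-19)(1.75×10^4) = 5.60×10^-15 J.
v = √(2K/m) = 1.30×10^6 m/s.
r = mv/(qB) = (6.64×10^-27)(1.30×10^6) / [(2×1.60×10^-19)(1.89×10^-3)] = 14.3 m.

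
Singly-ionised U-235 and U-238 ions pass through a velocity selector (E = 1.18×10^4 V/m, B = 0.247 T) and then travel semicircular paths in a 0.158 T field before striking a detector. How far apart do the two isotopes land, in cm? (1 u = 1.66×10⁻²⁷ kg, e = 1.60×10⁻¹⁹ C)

Both emerge at v = E/B₁ = 4.78×10^4 m/s.
r = mv/(qB₂), so r₁ = 0.73720 m and r₂ = 0.74661 m, giving Δr = 9.41×10^-3 m.
After a semicircle each ion lands a diameter 2r from the entry slit, so the separation is 2Δr = 0.0188 m.

Δd ≈ 1.88 cm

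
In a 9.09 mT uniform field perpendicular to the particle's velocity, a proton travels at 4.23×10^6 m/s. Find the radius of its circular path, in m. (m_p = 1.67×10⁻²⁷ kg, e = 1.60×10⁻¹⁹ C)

r ≈ 4.86 m

The magnetic force provides the centripetal force: qvB = mv²/r, so r = mv/(qB).
r = (1.67×10^-27 kg)(4.23×10^6 m/s) / [(1×1.60×10^-19 C)(9.09×10^-3 T)] = 4.86 m.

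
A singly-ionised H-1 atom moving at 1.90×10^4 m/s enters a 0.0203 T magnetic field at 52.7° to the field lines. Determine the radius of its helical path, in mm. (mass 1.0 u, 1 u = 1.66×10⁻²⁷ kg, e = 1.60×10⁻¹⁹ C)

r ≈ 7.72 mm

Only the perpendicular component v⊥ = v sin52.7° = 1.51×10^4 m/s is bent by the field.
r = m v⊥ /(qB) = (1.66×10^-27)(1.51×10^4) / [(1×1.60×10^-19)(0.0203)] = 7.72×10^-3 m.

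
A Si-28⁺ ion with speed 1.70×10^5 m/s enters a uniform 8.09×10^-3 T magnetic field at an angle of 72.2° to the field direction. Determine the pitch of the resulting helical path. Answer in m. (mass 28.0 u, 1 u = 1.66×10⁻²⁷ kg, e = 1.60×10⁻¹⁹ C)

The velocity component along B is v∥ = v cos72.2° = 5.20×10^4 m/s.
The cyclotron period T = 2πm/(qB) = 2.26×10^-4 s is set by m, q, B alone.
Pitch = v∥·T = (5.20×10^4)(2.26×10^-4) = 11.7 m.

pitch ≈ 11.7 m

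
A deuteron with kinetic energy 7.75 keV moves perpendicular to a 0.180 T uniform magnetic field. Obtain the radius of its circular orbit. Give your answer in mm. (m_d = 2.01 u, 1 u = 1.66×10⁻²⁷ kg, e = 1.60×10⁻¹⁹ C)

r ≈ 99.9 mm

Convert the energy: K = 7.75 keV = 1.24×10^-15 J.
v = √(2K/m) = √(2·1.24×10^-15/3.34×10^-27) = 8.62×10^5 m/s.
r = mv/(qB) = (3.34×10^-27)(8.62×10^5) / [(1×1.60×10^-19)(0.180)] = 0.0999 m.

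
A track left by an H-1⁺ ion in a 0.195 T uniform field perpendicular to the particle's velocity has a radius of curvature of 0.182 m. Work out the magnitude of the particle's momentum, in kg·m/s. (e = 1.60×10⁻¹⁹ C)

Since qvB = mv²/r, the momentum p = mv = qBr.
p = (1×1.60×10^-19)(0.195)(0.182) = 5.68×10^-21 kg·m/s.

p ≈ 5.68×10^-21 kg·m/s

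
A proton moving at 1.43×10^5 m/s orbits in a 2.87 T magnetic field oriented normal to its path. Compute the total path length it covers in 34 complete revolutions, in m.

L ≈ 0.111 m

r = mv/(qB) = 5.20×10^-4 m, so one revolution covers 2πr = 3.27×10^-3 m.
In 34 revolutions: L = 34·2πr = 0.111 m.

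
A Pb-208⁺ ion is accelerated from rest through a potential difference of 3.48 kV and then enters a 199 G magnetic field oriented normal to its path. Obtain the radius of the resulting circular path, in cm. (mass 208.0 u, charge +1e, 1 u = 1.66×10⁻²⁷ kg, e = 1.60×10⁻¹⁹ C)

r ≈ 616 cm

The kinetic energy gained is K = qV = (1×1.60×10^-19)(3480) = 5.57×10^-16 J.
v = √(2K/m) = 5.68×10^4 m/s.
r = mv/(qB) = (3.45×10^-25)(5.68×10^4) / [(1×1.60×10^-19)(0.0199)] = 6.16 m.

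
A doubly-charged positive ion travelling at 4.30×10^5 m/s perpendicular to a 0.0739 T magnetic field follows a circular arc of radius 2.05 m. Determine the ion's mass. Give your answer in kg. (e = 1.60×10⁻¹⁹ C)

qvB = mv²/r ⇒ m = qBr/v.
m = (2×1.60×10^-19)(0.0739)(2.05) / (4.30×10^5) = 1.13×10^-25 kg.

m ≈ 1.13×10^-25 kg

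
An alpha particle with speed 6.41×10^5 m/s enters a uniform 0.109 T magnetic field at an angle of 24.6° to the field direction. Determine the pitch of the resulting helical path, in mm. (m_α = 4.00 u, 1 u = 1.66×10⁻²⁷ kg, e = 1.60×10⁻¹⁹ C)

The velocity component along B is v∥ = v cos24.6° = 5.83×10^5 m/s.
The cyclotron period T = 2πm/(qB) = 1.20×10^-6 s is set by m, q, B alone.
Pitch = v∥·T = (5.83×10^5)(1.20×10^-6) = 0.697 m.

pitch ≈ 697 mm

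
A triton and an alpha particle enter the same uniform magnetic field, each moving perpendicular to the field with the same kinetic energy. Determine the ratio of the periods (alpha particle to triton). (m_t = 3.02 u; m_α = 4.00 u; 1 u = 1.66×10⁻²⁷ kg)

ratio ≈ 0.662

T = 2πm/(qB) is independent of speed, so T₂/T₁ = (m₂/q₂)/(m₁/q₁).
T_{alpha particle}/T_{triton} = (6.64×10^-27/2e) / (5.01×10^-27/1e) = 0.662.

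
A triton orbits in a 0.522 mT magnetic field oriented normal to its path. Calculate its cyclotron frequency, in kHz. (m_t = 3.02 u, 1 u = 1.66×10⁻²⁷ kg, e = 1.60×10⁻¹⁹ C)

f = qB/(2πm) = (1×1.60×10^-19)(5.22×10^-4) / [2π(5.01×10^-27)] = 2650 Hz.

f ≈ 2.65 kHz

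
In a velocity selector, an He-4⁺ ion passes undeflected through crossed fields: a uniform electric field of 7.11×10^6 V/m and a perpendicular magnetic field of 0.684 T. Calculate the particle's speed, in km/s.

v ≈ 10400 km/s

For zero net force, qE = qvB, so v = E/B.
v = (7.11×10^6) / (0.684) = 1.04×10^7 m/s.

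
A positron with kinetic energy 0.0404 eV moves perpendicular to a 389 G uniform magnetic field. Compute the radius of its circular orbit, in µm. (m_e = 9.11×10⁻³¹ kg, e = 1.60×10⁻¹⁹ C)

r ≈ 17.4 µm

Convert the energy: K = 0.0404 eV = 6.46×10^-21 J.
v = √(2K/m) = √(2·6.46×10^-21/9.11×10^-31) = 1.19×10^5 m/s.
r = mv/(qB) = (9.11×10^-31)(1.19×10^5) / [(1×1.60×10^-19)(0.0389)] = 1.74×10^-5 m.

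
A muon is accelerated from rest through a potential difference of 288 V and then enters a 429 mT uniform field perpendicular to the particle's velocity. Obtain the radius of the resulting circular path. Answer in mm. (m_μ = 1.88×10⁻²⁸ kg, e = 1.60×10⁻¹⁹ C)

r ≈ 1.92 mm

The kinetic energy gained is K = qV = (1×1.60×10^-19)(288) = 4.61×10^-17 J.
v = √(2K/m) = 7.00×10^5 m/s.
r = mv/(qB) = (1.88×10^-28)(7.00×10^5) / [(1×1.60×10^-19)(0.429)] = 1.92×10^-3 m.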